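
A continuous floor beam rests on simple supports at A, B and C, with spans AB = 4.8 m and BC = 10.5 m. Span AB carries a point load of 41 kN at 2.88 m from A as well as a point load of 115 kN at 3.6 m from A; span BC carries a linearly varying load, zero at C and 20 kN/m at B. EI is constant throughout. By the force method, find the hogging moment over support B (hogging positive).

Take M_B as the redundant. Released structure: two simple spans AB and BC with a hinge at B.
Discontinuity in slope at B on the released structure — sum the simple-span end rotations:
  span AB: point load 41 at a = 2.88: Pab(L + a)/(6LEI) = 60.46/EI
  span AB: point load 115 at a = 3.6: Pab(L + a)/(6LEI) = 144.9/EI
  span BC: triangular load, peak 20: w₀L³/(45EI) = 514.5/EI
  relative rotation θ_0 = (205.4 + 514.5)/EI = 719.9/EI
A unit hogging moment at B produces rotation L₁/(3EI) + L₂/(3EI) = 5.1/EI.
Compatibility: M_B·(L₁+L₂)/(3EI) = θ_0, giving M_B = 141.1 kN·m (hogging).

M_B = 141.1 kN·m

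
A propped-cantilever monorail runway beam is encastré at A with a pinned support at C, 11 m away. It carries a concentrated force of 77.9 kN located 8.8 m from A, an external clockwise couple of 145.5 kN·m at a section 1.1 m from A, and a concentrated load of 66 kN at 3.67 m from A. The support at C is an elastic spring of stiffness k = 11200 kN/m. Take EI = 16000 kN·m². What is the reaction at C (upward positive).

R_C = 68.19 kN

Remove the prop at C; the released (primary) structure is a cantilever built in at A.
Free-end deflection of the primary structure under the applied loading (downward +):
  point load 77.9 at a = 8.8: Pa²(3L − a)/(6EI) = 24331/EI
  clockwise couple 145.5 at a = 1.1: M₀a(2L − a)/(2EI) = 1673/EI
  point load 66 at a = 3.67: Pa²(3L − a)/(6EI) = 4345/EI
  δ_0 = 30349/EI
Tip deflection under a unit load at C: L³/(3EI) = 443.7/EI.
With EI = 16000 kN·m²: δ_0 = 1.8968 m and δ_{CC} = 0.027729 m/kN.
Compatibility — the spring shortens by R_C/k under the reaction it provides: δ_0 − R_C·δ_{CC} = R_C/k. With 1/k = 0.000089 m/kN, R_C = δ_0 / (δ_{CC} + 1/k) = 1.8968 / (0.027729 + 0.000089) = 68.19 kN.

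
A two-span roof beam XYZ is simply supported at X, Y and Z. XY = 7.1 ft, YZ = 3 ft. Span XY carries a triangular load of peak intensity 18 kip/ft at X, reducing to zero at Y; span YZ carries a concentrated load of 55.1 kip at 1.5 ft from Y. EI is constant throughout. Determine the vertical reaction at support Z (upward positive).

R_Z = 12.08 kip

Release continuity at Y by inserting a hinge; the redundant is the internal moment M_Y. The primary structure is two simply-supported spans XY and YZ.
Rotations at Y on the released spans (each span's end-slope, ×1/EI):
  span XY: triangular load, peak 18: 7w₀L³/(360EI) = 125.3/EI
  span YZ: point load 55.1 at a = 1.5: Pab(L + b)/(6LEI) = 30.99/EI
  relative rotation θ_0 = (125.3 + 30.99)/EI = 156.3/EI
A unit hogging moment at Y produces rotation L₁/(3EI) + L₂/(3EI) = 3.367/EI.
Slope continuity at Y: θ_0 = M_Y·3.367/EI, so M_Y = 156.3/3.367 = 46.41 kip·ft (hogging).
Span YZ, ΣM about Z: R_Y^{YZ}·3 = 82.65 + 46.41, so R_Y^{YZ} = 43.02 kip and R_Z = 55.1 − 43.02 = 12.08 kip.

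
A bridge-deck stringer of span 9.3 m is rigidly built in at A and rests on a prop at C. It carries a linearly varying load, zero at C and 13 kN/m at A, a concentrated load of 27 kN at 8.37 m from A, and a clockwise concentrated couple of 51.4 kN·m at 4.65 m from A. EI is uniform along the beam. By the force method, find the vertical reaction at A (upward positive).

Remove the prop at C; the released (primary) structure is a cantilever built in at A.
Downward deflection at the released point C due to the loads:
  triangular load, peak 13 at the fixed end: w₀L⁴/(30EI) = 3242/EI
  point load 27 at a = 8.37: Pa²(3L − a)/(6EI) = 6157/EI
  clockwise couple 51.4 at a = 4.65: M₀a(2L − a)/(2EI) = 1667/EI
  δ_0 = 11066/EI
Flexibility coefficient — unit upward force at C: δ_{CC} = L³/(3EI) = 268.1/EI.
The prop prevents deflection at C: R_C = δ_0/δ_{CC} = 11066/268.1 = 41.27 kN.
Vertical equilibrium: R_A = ΣP − R_C = 87.45 − 41.27 = 46.18 kN.

R_A = 46.18 kN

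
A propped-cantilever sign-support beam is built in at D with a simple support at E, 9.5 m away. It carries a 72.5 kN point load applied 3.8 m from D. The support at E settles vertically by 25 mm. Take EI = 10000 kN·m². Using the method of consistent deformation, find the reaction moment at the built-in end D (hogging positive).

M_D = 140.6 kN·m

Choose R_E as the redundant. The primary structure is the cantilever fixed at D.
Free-end deflection of the primary structure under the applied loading (downward +):
  point load 72.5 at a = 3.8: Pa²(3L − a)/(6EI) = 4310/EI
Tip deflection under a unit load at E: L³/(3EI) = 285.8/EI.
With EI = 10000 kN·m²: δ_0 = 0.43097 m and δ_{EE} = 0.028579 m/kN.
Compatibility — the beam at E must follow the support down by 0.025 m: δ_0 − R_E·δ_{EE} = 0.025, so R_E = (0.43097 − 0.025)/0.028579 = 14.21 kN.
Moment equilibrium about D: M_D = Σ(load moments about D) − R_E·L = 275.5 − 14.21×9.5 = 140.6 kN·m.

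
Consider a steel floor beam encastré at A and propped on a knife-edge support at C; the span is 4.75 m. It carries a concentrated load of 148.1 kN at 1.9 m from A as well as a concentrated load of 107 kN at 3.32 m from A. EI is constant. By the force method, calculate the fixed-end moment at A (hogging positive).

M_A = 204.6 kN·m

Remove the prop at C; the released (primary) structure is a cantilever built in at A.
Free-end deflection of the primary structure under the applied loading (downward +):
  point load 148.1 at a = 1.9: Pa²(3L − a)/(6EI) = 1100/EI
  point load 107 at a = 3.32: Pa²(3L − a)/(6EI) = 2148/EI
  δ_0 = 3249/EI
Tip deflection under a unit load at C: L³/(3EI) = 35.72/EI.
The prop prevents deflection at C: R_C = δ_0/δ_{CC} = 3249/35.72 = 90.95 kN.
Moment equilibrium about A: M_A = Σ(load moments about A) − R_C·L = 636.6 − 90.95×4.75 = 204.6 kN·m.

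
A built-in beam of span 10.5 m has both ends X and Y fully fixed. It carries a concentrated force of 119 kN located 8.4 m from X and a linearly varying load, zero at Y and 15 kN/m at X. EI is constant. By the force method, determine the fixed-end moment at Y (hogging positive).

M_Y = 215.1 kN·m

Release both end moments; the primary structure is a simply-supported span XY with redundants M_X and M_Y.
End rotations of the released simple span under the applied load (×1/EI):
  at X: point load 119 at a = 8.4: Pab(L + b)/(6LEI) = 419.8/EI
  at Y: point load 119 at a = 8.4: Pab(L + a)/(6LEI) = 629.7/EI
  at X: triangular load, peak 15: w₀L³/(45EI) = 385.9/EI
  at Y: triangular load, peak 15: 7w₀L³/(360EI) = 337.6/EI
  θ_X0 = 805.7/EI,  θ_Y0 = 967.4/EI
Flexibility coefficients: a unit moment at one end gives L/(3EI) there and L/(6EI) at the far end, so f₁₁ = f₂₂ = 3.5/EI and f₁₂ = f₂₁ = 1.75/EI.
Compatibility — zero rotation at each built-in end:
  3.5 M_X + 1.75 M_Y = 805.7
  1.75 M_X + 3.5 M_Y = 967.4
Solving the pair gives M_X = 122.7 kN·m and M_Y = 215.1 kN·m (hogging).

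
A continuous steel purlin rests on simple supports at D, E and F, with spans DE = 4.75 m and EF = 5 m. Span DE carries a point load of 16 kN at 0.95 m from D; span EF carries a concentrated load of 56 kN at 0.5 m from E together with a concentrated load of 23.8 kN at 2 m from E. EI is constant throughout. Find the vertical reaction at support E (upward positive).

R_E = 79.19 kN

Release continuity at E by inserting a hinge; the redundant is the internal moment M_E. The primary structure is two simply-supported spans DE and EF.
Rotations at E on the released spans (each span's end-slope, ×1/EI):
  span DE: point load 16 at a = 0.95: Pab(L + a)/(6LEI) = 11.55/EI
  span EF: point load 56 at a = 0.5: Pab(L + b)/(6LEI) = 39.9/EI
  span EF: point load 23.8 at a = 2: Pab(L + b)/(6LEI) = 38.08/EI
  relative rotation θ_0 = (11.55 + 77.98)/EI = 89.53/EI
A unit hogging moment at E produces rotation L₁/(3EI) + L₂/(3EI) = 3.25/EI.
Slope continuity at E: θ_0 = M_E·3.25/EI, so M_E = 89.53/3.25 = 27.55 kN·m (hogging).
Span DE, ΣM about D with M_E applied at E: R_E^{DE}·4.75 = 15.2 + 27.55, so R_E^{DE} = 9 kN and R_D = 16 − 9 = 7 kN.
Span EF, ΣM about F: R_E^{EF}·5 = 323.4 + 27.55, so R_E^{EF} = 70.19 kN and R_F = 79.8 − 70.19 = 9.61 kN.
R_E = 9 + 70.19 = 79.19 kN.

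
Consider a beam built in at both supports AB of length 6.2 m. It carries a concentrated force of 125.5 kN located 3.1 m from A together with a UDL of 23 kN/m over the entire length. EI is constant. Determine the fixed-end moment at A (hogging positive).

M_A = 170.9 kN·m

Release both end moments; the primary structure is a simply-supported span AB with redundants M_A and M_B.
Simple-span end rotations at A and B under the given loads:
  at A: point load 125.5 at a = 3.1: Pab(L + b)/(6LEI) = 301.5/EI
  at B: point load 125.5 at a = 3.1: Pab(L + a)/(6LEI) = 301.5/EI
  at A: UDL 23: wL³/(24EI) = 228.4/EI
  at B: UDL 23: wL³/(24EI) = 228.4/EI
  θ_A0 = 529.9/EI,  θ_B0 = 529.9/EI
Flexibility coefficients: a unit moment at one end gives L/(3EI) there and L/(6EI) at the far end, so f₁₁ = f₂₂ = 2.067/EI and f₁₂ = f₂₁ = 1.033/EI.
Compatibility — zero rotation at each built-in end:
  2.067 M_A + 1.033 M_B = 529.9
  1.033 M_A + 2.067 M_B = 529.9
Solving the pair gives M_A = 170.9 kN·m and M_B = 170.9 kN·m (hogging).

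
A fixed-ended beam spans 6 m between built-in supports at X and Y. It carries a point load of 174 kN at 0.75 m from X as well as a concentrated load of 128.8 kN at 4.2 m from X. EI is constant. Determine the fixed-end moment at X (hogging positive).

M_X = 148.6 kN·m

Release both end moments; the primary structure is a simply-supported span XY with redundants M_X and M_Y.
End rotations of the released simple span under the applied load (×1/EI):
  at X: point load 174 at a = 0.75: Pab(L + b)/(6LEI) = 214.1/EI
  at Y: point load 174 at a = 0.75: Pab(L + a)/(6LEI) = 128.5/EI
  at X: point load 128.8 at a = 4.2: Pab(L + b)/(6LEI) = 211/EI
  at Y: point load 128.8 at a = 4.2: Pab(L + a)/(6LEI) = 275.9/EI
  θ_X0 = 425.1/EI,  θ_Y0 = 404.4/EI
Flexibility coefficients: a unit moment at one end gives L/(3EI) there and L/(6EI) at the far end, so f₁₁ = f₂₂ = 2/EI and f₁₂ = f₂₁ = 1/EI.
Compatibility — zero rotation at each built-in end:
  2 M_X + 1 M_Y = 425.1
  1 M_X + 2 M_Y = 404.4
Solving the pair gives M_X = 148.6 kN·m and M_Y = 127.9 kN·m (hogging).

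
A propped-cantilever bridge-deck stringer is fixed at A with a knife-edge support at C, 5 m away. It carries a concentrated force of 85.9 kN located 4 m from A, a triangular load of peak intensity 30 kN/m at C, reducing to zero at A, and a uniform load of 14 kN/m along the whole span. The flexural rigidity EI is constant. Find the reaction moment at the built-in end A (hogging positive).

M_A = 128.7 kN·m

Release the roller at C. Primary structure: cantilever fixed at A.
Deflection at C on the released cantilever, summing each load's contribution:
  point load 85.9 at a = 4: Pa²(3L − a)/(6EI) = 2520/EI
  triangular load, peak 30 at the free end: 11w₀L⁴/(120EI) = 1719/EI
  UDL 14: wL⁴/(8EI) = 1094/EI
  δ_0 = 5332/EI
Tip deflection under a unit load at C: L³/(3EI) = 41.67/EI.
The prop prevents deflection at C: R_C = δ_0/δ_{CC} = 5332/41.67 = 128 kN.
Moment equilibrium about A: M_A = Σ(load moments about A) − R_C·L = 768.6 − 128×5 = 128.7 kN·m.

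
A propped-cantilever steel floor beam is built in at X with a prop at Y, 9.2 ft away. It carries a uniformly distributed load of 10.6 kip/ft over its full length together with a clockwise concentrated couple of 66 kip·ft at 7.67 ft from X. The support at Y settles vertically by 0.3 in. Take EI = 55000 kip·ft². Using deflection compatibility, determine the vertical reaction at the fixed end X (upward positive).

R_X = 55.78 kip

Take the reaction at Y as the redundant and release it; the primary structure is a cantilever fixed at X.
Free-end deflection of the primary structure under the applied loading (downward +):
  UDL 10.6: wL⁴/(8EI) = 9492/EI
  clockwise couple 66 at a = 7.67: M₀a(2L − a)/(2EI) = 2716/EI
  δ_0 = 12208/EI
Flexibility coefficient — unit upward force at Y: δ_{YY} = L³/(3EI) = 259.6/EI.
With EI = 55000 kip·ft²: δ_0 = 0.22197 ft and δ_{YY} = 0.004719 ft/kip.
Compatibility — the beam at Y must follow the support down by 0.025 ft: δ_0 − R_Y·δ_{YY} = 0.025, so R_Y = (0.22197 − 0.025)/0.004719 = 41.74 kip.
Vertical equilibrium: R_X = ΣP − R_Y = 97.52 − 41.74 = 55.78 kip.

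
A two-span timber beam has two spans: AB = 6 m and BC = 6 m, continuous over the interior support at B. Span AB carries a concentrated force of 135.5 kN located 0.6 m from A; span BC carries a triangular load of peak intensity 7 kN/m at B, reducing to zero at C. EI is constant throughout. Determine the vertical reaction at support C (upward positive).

R_C = 2.246 kN

Take M_B as the redundant. Released structure: two simple spans AB and BC with a hinge at B.
Rotations at B on the released spans (each span's end-slope, ×1/EI):
  span AB: point load 135.5 at a = 0.6: Pab(L + a)/(6LEI) = 80.49/EI
  span BC: triangular load, peak 7: w₀L³/(45EI) = 33.6/EI
  relative rotation θ_0 = (80.49 + 33.6)/EI = 114.1/EI
A unit hogging moment at B produces rotation L₁/(3EI) + L₂/(3EI) = 4/EI.
Slope continuity at B: θ_0 = M_B·4/EI, so M_B = 114.1/4 = 28.52 kN·m (hogging).
Span BC, ΣM about C: R_B^{BC}·6 = 84 + 28.52, so R_B^{BC} = 18.75 kN and R_C = 21 − 18.75 = 2.246 kN.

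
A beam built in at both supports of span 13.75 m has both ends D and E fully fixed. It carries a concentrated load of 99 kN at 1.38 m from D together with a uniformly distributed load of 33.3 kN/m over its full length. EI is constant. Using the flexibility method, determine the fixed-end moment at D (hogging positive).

Release both end moments; the primary structure is a simply-supported span DE with redundants M_D and M_E.
On the primary (simply-supported) span, the end slopes from the loading are:
  at D: point load 99 at a = 1.38: Pab(L + b)/(6LEI) = 535.1/EI
  at E: point load 99 at a = 1.38: Pab(L + a)/(6LEI) = 309.9/EI
  at D: UDL 33.3: wL³/(24EI) = 3607/EI
  at E: UDL 33.3: wL³/(24EI) = 3607/EI
  θ_D0 = 4142/EI,  θ_E0 = 3917/EI
Flexibility coefficients: a unit moment at one end gives L/(3EI) there and L/(6EI) at the far end, so f₁₁ = f₂₂ = 4.583/EI and f₁₂ = f₂₁ = 2.292/EI.
Compatibility — zero rotation at each built-in end:
  4.583 M_D + 2.292 M_E = 4142
  2.292 M_D + 4.583 M_E = 3917
Solving the pair gives M_D = 635.2 kN·m and M_E = 537 kN·m (hogging).

M_D = 635.2 kN·m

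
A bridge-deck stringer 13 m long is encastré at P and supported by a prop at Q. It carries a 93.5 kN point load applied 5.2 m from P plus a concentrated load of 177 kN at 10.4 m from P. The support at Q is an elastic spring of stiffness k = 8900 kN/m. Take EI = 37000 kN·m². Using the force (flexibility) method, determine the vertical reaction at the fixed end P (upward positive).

R_P = 127.3 kN

Release the roller at Q. Primary structure: cantilever fixed at P.
Deflection at Q on the released cantilever, summing each load's contribution:
  point load 93.5 at a = 5.2: Pa²(3L − a)/(6EI) = 14242/EI
  point load 177 at a = 10.4: Pa²(3L − a)/(6EI) = 91255/EI
  δ_0 = 105497/EI
Tip deflection under a unit load at Q: L³/(3EI) = 732.3/EI.
With EI = 37000 kN·m²: δ_0 = 2.8513 m and δ_{QQ} = 0.019793 m/kN.
Compatibility — the spring shortens by R_Q/k under the reaction it provides: δ_0 − R_Q·δ_{QQ} = R_Q/k. With 1/k = 0.000112 m/kN, R_Q = δ_0 / (δ_{QQ} + 1/k) = 2.8513 / (0.019793 + 0.000112) = 143.2 kN.
Vertical equilibrium: R_P = ΣP − R_Q = 270.5 − 143.2 = 127.3 kN.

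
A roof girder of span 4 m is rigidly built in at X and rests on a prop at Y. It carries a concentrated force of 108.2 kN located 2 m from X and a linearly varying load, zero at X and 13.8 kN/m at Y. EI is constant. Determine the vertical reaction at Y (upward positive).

Remove the prop at Y; the released (primary) structure is a cantilever built in at X.
Deflection at Y on the released cantilever, summing each load's contribution:
  point load 108.2 at a = 2: Pa²(3L − a)/(6EI) = 721.3/EI
  triangular load, peak 13.8 at the free end: 11w₀L⁴/(120EI) = 323.8/EI
  δ_0 = 1045/EI
Tip deflection under a unit load at Y: L³/(3EI) = 21.33/EI.
The prop prevents deflection at Y: R_Y = δ_0/δ_{YY} = 1045/21.33 = 48.99 kN.

R_Y = 48.99 kN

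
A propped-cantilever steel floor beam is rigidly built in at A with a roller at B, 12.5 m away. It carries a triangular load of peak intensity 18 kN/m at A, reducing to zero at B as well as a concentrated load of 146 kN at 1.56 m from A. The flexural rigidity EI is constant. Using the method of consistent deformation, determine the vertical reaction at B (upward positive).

Release the roller at B. Primary structure: cantilever fixed at A.
Free-end deflection of the primary structure under the applied loading (downward +):
  triangular load, peak 18 at the fixed end: w₀L⁴/(30EI) = 14648/EI
  point load 146 at a = 1.56: Pa²(3L − a)/(6EI) = 2128/EI
  δ_0 = 16777/EI
Tip deflection under a unit load at B: L³/(3EI) = 651/EI.
The prop prevents deflection at B: R_B = δ_0/δ_{BB} = 16777/651 = 25.77 kN.

R_B = 25.77 kN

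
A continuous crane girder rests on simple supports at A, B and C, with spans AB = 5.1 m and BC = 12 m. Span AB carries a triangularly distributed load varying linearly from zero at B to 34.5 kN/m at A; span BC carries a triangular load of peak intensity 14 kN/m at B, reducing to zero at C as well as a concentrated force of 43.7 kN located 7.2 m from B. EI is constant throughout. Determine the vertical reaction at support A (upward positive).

Take M_B as the redundant. Released structure: two simple spans AB and BC with a hinge at B.
End slopes at the hinge B, treating each span as simply supported:
  span AB: triangular load, peak 34.5: 7w₀L³/(360EI) = 88.99/EI
  span BC: triangular load, peak 14: w₀L³/(45EI) = 537.6/EI
  span BC: point load 43.7 at a = 7.2: Pab(L + b)/(6LEI) = 352.4/EI
  relative rotation θ_0 = (88.99 + 890)/EI = 979/EI
A unit hogging moment at B produces rotation L₁/(3EI) + L₂/(3EI) = 5.7/EI.
Slope continuity at B: θ_0 = M_B·5.7/EI, so M_B = 979/5.7 = 171.8 kN·m (hogging).
Span AB, ΣM about A with M_B applied at B: R_B^{AB}·5.1 = 149.6 + 171.8, so R_B^{AB} = 63 kN and R_A = 87.97 − 63 = 24.97 kN.

R_A = 24.97 kN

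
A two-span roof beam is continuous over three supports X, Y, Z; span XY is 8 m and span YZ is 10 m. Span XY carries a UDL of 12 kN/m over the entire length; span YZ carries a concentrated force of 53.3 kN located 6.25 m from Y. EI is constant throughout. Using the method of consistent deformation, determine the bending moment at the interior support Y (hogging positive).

M_Y = 90.38 kN·m

Insert a hinge at Y; M_Y is the redundant, and each span becomes simply supported.
Rotations at Y on the released spans (each span's end-slope, ×1/EI):
  span XY: UDL 12: wL³/(24EI) = 256/EI
  span YZ: point load 53.3 at a = 6.25: Pab(L + b)/(6LEI) = 286.3/EI
  relative rotation θ_0 = (256 + 286.3)/EI = 542.3/EI
A unit hogging moment at Y produces rotation L₁/(3EI) + L₂/(3EI) = 6/EI.
Slope continuity at Y: θ_0 = M_Y·6/EI, so M_Y = 542.3/6 = 90.38 kN·m (hogging).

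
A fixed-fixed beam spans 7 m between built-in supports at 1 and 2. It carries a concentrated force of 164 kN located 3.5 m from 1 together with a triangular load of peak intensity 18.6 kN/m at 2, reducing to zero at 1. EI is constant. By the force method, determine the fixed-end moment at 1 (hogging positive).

Release both end moments; the primary structure is a simply-supported span 12 with redundants M_1 and M_2.
Simple-span end rotations at 1 and 2 under the given loads:
  at 1: point load 164 at a = 3.5: Pab(L + b)/(6LEI) = 502.2/EI
  at 2: point load 164 at a = 3.5: Pab(L + a)/(6LEI) = 502.2/EI
  at 1: triangular load, peak 18.6: 7w₀L³/(360EI) = 124.1/EI
  at 2: triangular load, peak 18.6: w₀L³/(45EI) = 141.8/EI
  θ_10 = 626.3/EI,  θ_20 = 644/EI
Flexibility coefficients: a unit moment at one end gives L/(3EI) there and L/(6EI) at the far end, so f₁₁ = f₂₂ = 2.333/EI and f₁₂ = f₂₁ = 1.167/EI.
Compatibility — zero rotation at each built-in end:
  2.333 M_1 + 1.167 M_2 = 626.3
  1.167 M_1 + 2.333 M_2 = 644
Solving the pair gives M_1 = 173.9 kN·m and M_2 = 189.1 kN·m (hogging).

M_1 = 173.9 kN·m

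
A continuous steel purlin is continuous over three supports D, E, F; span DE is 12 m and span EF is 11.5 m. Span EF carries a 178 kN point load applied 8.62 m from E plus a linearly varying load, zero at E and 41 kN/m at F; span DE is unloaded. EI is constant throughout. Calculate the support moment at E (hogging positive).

Insert a hinge at E; M_E is the redundant, and each span becomes simply supported.
Discontinuity in slope at E on the released structure — sum the simple-span end rotations:
  span EF: point load 178 at a = 8.62: Pab(L + b)/(6LEI) = 920.9/EI
  span EF: triangular load, peak 41: 7w₀L³/(360EI) = 1212/EI
  relative rotation θ_0 = (0 + 2133)/EI = 2133/EI
A unit hogging moment at E produces rotation L₁/(3EI) + L₂/(3EI) = 7.833/EI.
Compatibility: M_E·(L₁+L₂)/(3EI) = θ_0, giving M_E = 272.4 kN·m (hogging).

M_E = 272.4 kN·m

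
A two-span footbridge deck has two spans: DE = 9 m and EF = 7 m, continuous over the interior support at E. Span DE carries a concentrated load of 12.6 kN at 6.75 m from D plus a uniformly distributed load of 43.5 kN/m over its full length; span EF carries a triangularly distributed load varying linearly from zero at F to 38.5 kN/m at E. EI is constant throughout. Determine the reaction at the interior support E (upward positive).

R_E = 374.6 kN

Insert a hinge at E; M_E is the redundant, and each span becomes simply supported.
Discontinuity in slope at E on the released structure — sum the simple-span end rotations:
  span DE: point load 12.6 at a = 6.75: Pab(L + a)/(6LEI) = 55.81/EI
  span DE: UDL 43.5: wL³/(24EI) = 1321/EI
  span EF: triangular load, peak 38.5: w₀L³/(45EI) = 293.5/EI
  relative rotation θ_0 = (1377 + 293.5)/EI = 1671/EI
A unit hogging moment at E produces rotation L₁/(3EI) + L₂/(3EI) = 5.333/EI.
Slope continuity at E: θ_0 = M_E·5.333/EI, so M_E = 1671/5.333 = 313.2 kN·m (hogging).
Span DE, ΣM about D with M_E applied at E: R_E^{DE}·9 = 1847 + 313.2, so R_E^{DE} = 240 kN and R_D = 404.1 − 240 = 164.1 kN.
Span EF, ΣM about F: R_E^{EF}·7 = 628.8 + 313.2, so R_E^{EF} = 134.6 kN and R_F = 134.8 − 134.6 = 0.1689 kN.
R_E = 240 + 134.6 = 374.6 kN.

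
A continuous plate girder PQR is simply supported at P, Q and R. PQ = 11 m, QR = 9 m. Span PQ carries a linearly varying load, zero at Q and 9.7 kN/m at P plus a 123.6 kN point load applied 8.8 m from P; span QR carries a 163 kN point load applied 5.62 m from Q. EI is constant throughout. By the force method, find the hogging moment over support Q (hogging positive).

M_Q = 251.8 kN·m

Release continuity at Q by inserting a hinge; the redundant is the internal moment M_Q. The primary structure is two simply-supported spans PQ and QR.
Rotations at Q on the released spans (each span's end-slope, ×1/EI):
  span PQ: triangular load, peak 9.7: 7w₀L³/(360EI) = 251/EI
  span PQ: point load 123.6 at a = 8.8: Pab(L + a)/(6LEI) = 717.9/EI
  span QR: point load 163 at a = 5.62: Pab(L + b)/(6LEI) = 709.9/EI
  relative rotation θ_0 = (968.9 + 709.9)/EI = 1679/EI
A unit hogging moment at Q produces rotation L₁/(3EI) + L₂/(3EI) = 6.667/EI.
Slope continuity at Q: θ_0 = M_Q·6.667/EI, so M_Q = 1679/6.667 = 251.8 kN·m (hogging).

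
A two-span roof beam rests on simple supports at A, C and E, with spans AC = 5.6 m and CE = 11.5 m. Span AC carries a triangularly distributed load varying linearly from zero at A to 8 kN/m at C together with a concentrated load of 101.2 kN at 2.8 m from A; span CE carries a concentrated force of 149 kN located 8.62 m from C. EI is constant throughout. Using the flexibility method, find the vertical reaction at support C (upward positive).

Release continuity at C by inserting a hinge; the redundant is the internal moment M_C. The primary structure is two simply-supported spans AC and CE.
Discontinuity in slope at C on the released structure — sum the simple-span end rotations:
  span AC: triangular load, peak 8: w₀L³/(45EI) = 31.22/EI
  span AC: point load 101.2 at a = 2.8: Pab(L + a)/(6LEI) = 198.4/EI
  span CE: point load 149 at a = 8.62: Pab(L + b)/(6LEI) = 770.9/EI
  relative rotation θ_0 = (229.6 + 770.9)/EI = 1000/EI
A unit hogging moment at C produces rotation L₁/(3EI) + L₂/(3EI) = 5.7/EI.
Compatibility: M_C·(L₁+L₂)/(3EI) = θ_0, giving M_C = 175.5 kN·m (hogging).
Span AC, ΣM about A with M_C applied at C: R_C^{AC}·5.6 = 367 + 175.5, so R_C^{AC} = 96.88 kN and R_A = 123.6 − 96.88 = 26.72 kN.
Span CE, ΣM about E: R_C^{CE}·11.5 = 429.1 + 175.5, so R_C^{CE} = 52.58 kN and R_E = 149 − 52.58 = 96.42 kN.
R_C = 96.88 + 52.58 = 149.5 kN.

R_C = 149.5 kN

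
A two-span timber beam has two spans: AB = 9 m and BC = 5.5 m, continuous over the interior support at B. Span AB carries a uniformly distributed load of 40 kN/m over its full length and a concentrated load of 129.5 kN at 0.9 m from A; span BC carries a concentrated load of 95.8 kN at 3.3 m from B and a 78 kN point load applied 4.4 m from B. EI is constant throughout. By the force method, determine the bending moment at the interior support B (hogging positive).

M_B = 336.4 kN·m

Release continuity at B by inserting a hinge; the redundant is the internal moment M_B. The primary structure is two simply-supported spans AB and BC.
Rotations at B on the released spans (each span's end-slope, ×1/EI):
  span AB: UDL 40: wL³/(24EI) = 1215/EI
  span AB: point load 129.5 at a = 0.9: Pab(L + a)/(6LEI) = 173.1/EI
  span BC: point load 95.8 at a = 3.3: Pab(L + b)/(6LEI) = 162.3/EI
  span BC: point load 78 at a = 4.4: Pab(L + b)/(6LEI) = 75.5/EI
  relative rotation θ_0 = (1388 + 237.8)/EI = 1626/EI
A unit hogging moment at B produces rotation L₁/(3EI) + L₂/(3EI) = 4.833/EI.
Compatibility: M_B·(L₁+L₂)/(3EI) = θ_0, giving M_B = 336.4 kN·m (hogging).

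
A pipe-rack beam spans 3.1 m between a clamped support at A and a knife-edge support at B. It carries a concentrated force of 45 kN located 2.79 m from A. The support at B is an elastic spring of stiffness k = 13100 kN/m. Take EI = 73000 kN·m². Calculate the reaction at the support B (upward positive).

Remove the prop at B; the released (primary) structure is a cantilever built in at A.
Free-end deflection of the primary structure under the applied loading (downward +):
  point load 45 at a = 2.79: Pa²(3L − a)/(6EI) = 380.1/EI
Flexibility coefficient — unit upward force at B: δ_{BB} = L³/(3EI) = 9.93/EI.
With EI = 73000 kN·m²: δ_0 = 0.005206 m and δ_{BB} = 0.000136 m/kN.
Compatibility — the spring shortens by R_B/k under the reaction it provides: δ_0 − R_B·δ_{BB} = R_B/k. With 1/k = 0.000076 m/kN, R_B = δ_0 / (δ_{BB} + 1/k) = 0.005206 / (0.000136 + 0.000076) = 24.52 kN.

R_B = 24.52 kN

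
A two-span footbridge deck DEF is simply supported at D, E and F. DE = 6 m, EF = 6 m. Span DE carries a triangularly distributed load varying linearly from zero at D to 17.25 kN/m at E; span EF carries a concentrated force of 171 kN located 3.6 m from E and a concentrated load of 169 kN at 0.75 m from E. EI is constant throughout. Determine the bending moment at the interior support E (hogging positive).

Take M_E as the redundant. Released structure: two simple spans DE and EF with a hinge at E.
Discontinuity in slope at E on the released structure — sum the simple-span end rotations:
  span DE: triangular load, peak 17.25: w₀L³/(45EI) = 82.8/EI
  span EF: point load 171 at a = 3.6: Pab(L + b)/(6LEI) = 344.7/EI
  span EF: point load 169 at a = 0.75: Pab(L + b)/(6LEI) = 207.9/EI
  relative rotation θ_0 = (82.8 + 552.7)/EI = 635.5/EI
A unit hogging moment at E produces rotation L₁/(3EI) + L₂/(3EI) = 4/EI.
Compatibility: M_E·(L₁+L₂)/(3EI) = θ_0, giving M_E = 158.9 kN·m (hogging).

M_E = 158.9 kN·m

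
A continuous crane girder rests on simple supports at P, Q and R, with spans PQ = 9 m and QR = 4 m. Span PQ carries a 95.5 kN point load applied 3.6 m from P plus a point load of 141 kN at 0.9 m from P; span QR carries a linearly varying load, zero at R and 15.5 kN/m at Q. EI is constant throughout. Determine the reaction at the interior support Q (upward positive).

R_Q = 126.6 kN

Release continuity at Q by inserting a hinge; the redundant is the internal moment M_Q. The primary structure is two simply-supported spans PQ and QR.
End slopes at the hinge Q, treating each span as simply supported:
  span PQ: point load 95.5 at a = 3.6: Pab(L + a)/(6LEI) = 433.2/EI
  span PQ: point load 141 at a = 0.9: Pab(L + a)/(6LEI) = 188.4/EI
  span QR: triangular load, peak 15.5: w₀L³/(45EI) = 22.04/EI
  relative rotation θ_0 = (621.6 + 22.04)/EI = 643.7/EI
A unit hogging moment at Q produces rotation L₁/(3EI) + L₂/(3EI) = 4.333/EI.
Compatibility: M_Q·(L₁+L₂)/(3EI) = θ_0, giving M_Q = 148.5 kN·m (hogging).
Span PQ, ΣM about P with M_Q applied at Q: R_Q^{PQ}·9 = 470.7 + 148.5, so R_Q^{PQ} = 68.8 kN and R_P = 236.5 − 68.8 = 167.7 kN.
Span QR, ΣM about R: R_Q^{QR}·4 = 82.67 + 148.5, so R_Q^{QR} = 57.8 kN and R_R = 31 − 57.8 = -26.8 kN.
R_Q = 68.8 + 57.8 = 126.6 kN.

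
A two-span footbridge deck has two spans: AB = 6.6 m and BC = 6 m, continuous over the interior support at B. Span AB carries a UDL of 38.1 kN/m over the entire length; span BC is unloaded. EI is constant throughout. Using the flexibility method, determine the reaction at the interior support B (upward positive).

Take M_B as the redundant. Released structure: two simple spans AB and BC with a hinge at B.
End slopes at the hinge B, treating each span as simply supported:
  span AB: UDL 38.1: wL³/(24EI) = 456.4/EI
  relative rotation θ_0 = (456.4 + 0)/EI = 456.4/EI
A unit hogging moment at B produces rotation L₁/(3EI) + L₂/(3EI) = 4.2/EI.
Compatibility: M_B·(L₁+L₂)/(3EI) = θ_0, giving M_B = 108.7 kN·m (hogging).
Span AB, ΣM about A with M_B applied at B: R_B^{AB}·6.6 = 829.8 + 108.7, so R_B^{AB} = 142.2 kN and R_A = 251.5 − 142.2 = 109.3 kN.
Span BC, ΣM about C: R_B^{BC}·6 = 0 + 108.7, so R_B^{BC} = 18.11 kN and R_C = 0 − 18.11 = -18.11 kN.
R_B = 142.2 + 18.11 = 160.3 kN.

R_B = 160.3 kN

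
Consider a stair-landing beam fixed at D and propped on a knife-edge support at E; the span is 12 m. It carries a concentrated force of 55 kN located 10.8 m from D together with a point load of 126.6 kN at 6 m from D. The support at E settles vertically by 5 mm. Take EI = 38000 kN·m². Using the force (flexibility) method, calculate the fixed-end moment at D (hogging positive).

M_D = 321.5 kN·m

Choose R_E as the redundant. The primary structure is the cantilever fixed at D.
Downward deflection at the released point E due to the loads:
  point load 55 at a = 10.8: Pa²(3L − a)/(6EI) = 26944/EI
  point load 126.6 at a = 6: Pa²(3L − a)/(6EI) = 22788/EI
  δ_0 = 49732/EI
Tip deflection under a unit load at E: L³/(3EI) = 576/EI.
With EI = 38000 kN·m²: δ_0 = 1.3087 m and δ_{EE} = 0.015158 m/kN.
Compatibility — the beam at E must follow the support down by 0.005 m: δ_0 − R_E·δ_{EE} = 0.005, so R_E = (1.3087 − 0.005)/0.015158 = 86.01 kN.
Moment equilibrium about D: M_D = Σ(load moments about D) − R_E·L = 1354 − 86.01×12 = 321.5 kN·m.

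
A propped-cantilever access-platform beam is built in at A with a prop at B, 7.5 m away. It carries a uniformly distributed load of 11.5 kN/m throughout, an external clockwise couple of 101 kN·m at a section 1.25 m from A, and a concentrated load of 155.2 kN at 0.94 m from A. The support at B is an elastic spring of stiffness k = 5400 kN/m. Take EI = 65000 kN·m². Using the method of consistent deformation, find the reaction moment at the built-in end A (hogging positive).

M_A = 280 kN·m

Take the reaction at B as the redundant and release it; the primary structure is a cantilever fixed at A.
Deflection at B on the released cantilever, summing each load's contribution:
  UDL 11.5: wL⁴/(8EI) = 4548/EI
  clockwise couple 101 at a = 1.25: M₀a(2L − a)/(2EI) = 868/EI
  point load 155.2 at a = 0.94: Pa²(3L − a)/(6EI) = 492.8/EI
  δ_0 = 5909/EI
Tip deflection under a unit load at B: L³/(3EI) = 140.6/EI.
With EI = 65000 kN·m²: δ_0 = 0.090909 m and δ_{BB} = 0.002163 m/kN.
Compatibility — the spring shortens by R_B/k under the reaction it provides: δ_0 − R_B·δ_{BB} = R_B/k. With 1/k = 0.000185 m/kN, R_B = δ_0 / (δ_{BB} + 1/k) = 0.090909 / (0.002163 + 0.000185) = 38.71 kN.
Moment equilibrium about A: M_A = Σ(load moments about A) − R_B·L = 570.3 − 38.71×7.5 = 280 kN·m.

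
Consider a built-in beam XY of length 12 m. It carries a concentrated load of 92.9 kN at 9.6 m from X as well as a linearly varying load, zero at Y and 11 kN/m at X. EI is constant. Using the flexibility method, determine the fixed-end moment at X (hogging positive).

Release both end moments; the primary structure is a simply-supported span XY with redundants M_X and M_Y.
On the primary (simply-supported) span, the end slopes from the loading are:
  at X: point load 92.9 at a = 9.6: Pab(L + b)/(6LEI) = 428.1/EI
  at Y: point load 92.9 at a = 9.6: Pab(L + a)/(6LEI) = 642.1/EI
  at X: triangular load, peak 11: w₀L³/(45EI) = 422.4/EI
  at Y: triangular load, peak 11: 7w₀L³/(360EI) = 369.6/EI
  θ_X0 = 850.5/EI,  θ_Y0 = 1012/EI
Flexibility coefficients: a unit moment at one end gives L/(3EI) there and L/(6EI) at the far end, so f₁₁ = f₂₂ = 4/EI and f₁₂ = f₂₁ = 2/EI.
Compatibility — zero rotation at each built-in end:
  4 M_X + 2 M_Y = 850.5
  2 M_X + 4 M_Y = 1012
Solving the pair gives M_X = 114.9 kN·m and M_Y = 195.5 kN·m (hogging).

M_X = 114.9 kN·m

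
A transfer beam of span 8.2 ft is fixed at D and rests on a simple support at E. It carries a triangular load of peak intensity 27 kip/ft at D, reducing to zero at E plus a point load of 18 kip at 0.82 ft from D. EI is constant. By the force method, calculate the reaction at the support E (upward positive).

R_E = 22.4 kip

Choose R_E as the redundant. The primary structure is the cantilever fixed at D.
Free-end deflection of the primary structure under the applied loading (downward +):
  triangular load, peak 27 at the fixed end: w₀L⁴/(30EI) = 4069/EI
  point load 18 at a = 0.82: Pa²(3L − a)/(6EI) = 47.97/EI
  δ_0 = 4117/EI
Tip deflection under a unit load at E: L³/(3EI) = 183.8/EI.
Compatibility at E: δ_0 − R_E·δ_{EE} = 0, so R_E = 4117/183.8 = 22.4 kip.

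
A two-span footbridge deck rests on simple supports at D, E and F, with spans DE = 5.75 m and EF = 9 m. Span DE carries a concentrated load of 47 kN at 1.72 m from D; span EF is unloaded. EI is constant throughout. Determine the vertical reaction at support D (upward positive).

Take M_E as the redundant. Released structure: two simple spans DE and EF with a hinge at E.
End slopes at the hinge E, treating each span as simply supported:
  span DE: point load 47 at a = 1.72: Pab(L + a)/(6LEI) = 70.54/EI
  relative rotation θ_0 = (70.54 + 0)/EI = 70.54/EI
A unit hogging moment at E produces rotation L₁/(3EI) + L₂/(3EI) = 4.917/EI.
Compatibility: M_E·(L₁+L₂)/(3EI) = θ_0, giving M_E = 14.35 kN·m (hogging).
Span DE, ΣM about D with M_E applied at E: R_E^{DE}·5.75 = 80.84 + 14.35, so R_E^{DE} = 16.55 kN and R_D = 47 − 16.55 = 30.45 kN.

R_D = 30.45 kN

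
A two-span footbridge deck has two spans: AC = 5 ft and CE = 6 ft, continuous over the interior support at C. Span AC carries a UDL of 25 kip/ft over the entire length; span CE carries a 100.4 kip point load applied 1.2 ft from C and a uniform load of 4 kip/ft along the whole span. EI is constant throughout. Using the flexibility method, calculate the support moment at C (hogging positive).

Insert a hinge at C; M_C is the redundant, and each span becomes simply supported.
Rotations at C on the released spans (each span's end-slope, ×1/EI):
  span AC: UDL 25: wL³/(24EI) = 130.2/EI
  span CE: point load 100.4 at a = 1.2: Pab(L + b)/(6LEI) = 173.5/EI
  span CE: UDL 4: wL³/(24EI) = 36/EI
  relative rotation θ_0 = (130.2 + 209.5)/EI = 339.7/EI
A unit hogging moment at C produces rotation L₁/(3EI) + L₂/(3EI) = 3.667/EI.
Compatibility: M_C·(L₁+L₂)/(3EI) = θ_0, giving M_C = 92.65 kip·ft (hogging).

M_C = 92.65 kip·ft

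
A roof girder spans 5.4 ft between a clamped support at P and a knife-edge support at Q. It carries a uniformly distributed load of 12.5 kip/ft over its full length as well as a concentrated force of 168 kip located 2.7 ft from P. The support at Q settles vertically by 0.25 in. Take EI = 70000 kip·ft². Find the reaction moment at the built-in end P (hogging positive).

Remove the prop at Q; the released (primary) structure is a cantilever built in at P.
Free-end deflection of the primary structure under the applied loading (downward +):
  UDL 12.5: wL⁴/(8EI) = 1329/EI
  point load 168 at a = 2.7: Pa²(3L − a)/(6EI) = 2756/EI
  δ_0 = 4084/EI
Tip deflection under a unit load at Q: L³/(3EI) = 52.49/EI.
With EI = 70000 kip·ft²: δ_0 = 0.058346 ft and δ_{QQ} = 0.00075 ft/kip.
Compatibility — the beam at Q must follow the support down by 0.02083 ft: δ_0 − R_Q·δ_{QQ} = 0.02083, so R_Q = (0.058346 − 0.02083)/0.00075 = 50.03 kip.
Moment equilibrium about P: M_P = Σ(load moments about P) − R_Q·L = 635.9 − 50.03×5.4 = 365.7 kip·ft.

M_P = 365.7 kip·ft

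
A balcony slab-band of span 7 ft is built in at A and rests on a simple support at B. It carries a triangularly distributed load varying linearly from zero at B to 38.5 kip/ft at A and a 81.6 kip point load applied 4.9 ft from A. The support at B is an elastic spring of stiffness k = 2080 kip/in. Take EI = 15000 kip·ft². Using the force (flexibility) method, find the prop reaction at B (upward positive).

Remove the prop at B; the released (primary) structure is a cantilever built in at A.
Downward deflection at the released point B due to the loads:
  triangular load, peak 38.5 at the fixed end: w₀L⁴/(30EI) = 3081/EI
  point load 81.6 at a = 4.9: Pa²(3L − a)/(6EI) = 5257/EI
  δ_0 = 8339/EI
Tip deflection under a unit load at B: L³/(3EI) = 114.3/EI.
With EI = 15000 kip·ft²: δ_0 = 0.5559 ft and δ_{BB} = 0.007622 ft/kip.
Compatibility — the spring shortens by R_B/k under the reaction it provides: δ_0 − R_B·δ_{BB} = R_B/k. With 1/k = 1/(2080×12) ft/kip = 0.00004 ft/kip, R_B = δ_0 / (δ_{BB} + 1/k) = 0.5559 / (0.007622 + 0.00004) = 72.55 kip.

R_B = 72.55 kip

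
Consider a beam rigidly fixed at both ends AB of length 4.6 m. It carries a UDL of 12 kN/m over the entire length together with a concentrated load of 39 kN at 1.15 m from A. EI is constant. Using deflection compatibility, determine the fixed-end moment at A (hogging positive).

Take the two fixed-end moments M_A, M_B as redundants; the released structure is the simple span AB.
End rotations of the released simple span under the applied load (×1/EI):
  at A: UDL 12: wL³/(24EI) = 48.67/EI
  at B: UDL 12: wL³/(24EI) = 48.67/EI
  at A: point load 39 at a = 1.15: Pab(L + b)/(6LEI) = 45.13/EI
  at B: point load 39 at a = 1.15: Pab(L + a)/(6LEI) = 32.24/EI
  θ_A0 = 93.8/EI,  θ_B0 = 80.9/EI
Flexibility coefficients: a unit moment at one end gives L/(3EI) there and L/(6EI) at the far end, so f₁₁ = f₂₂ = 1.533/EI and f₁₂ = f₂₁ = 0.7667/EI.
Compatibility — zero rotation at each built-in end:
  1.533 M_A + 0.7667 M_B = 93.8
  0.7667 M_A + 1.533 M_B = 80.9
Solving the pair gives M_A = 46.39 kN·m and M_B = 29.57 kN·m (hogging).

M_A = 46.39 kN·m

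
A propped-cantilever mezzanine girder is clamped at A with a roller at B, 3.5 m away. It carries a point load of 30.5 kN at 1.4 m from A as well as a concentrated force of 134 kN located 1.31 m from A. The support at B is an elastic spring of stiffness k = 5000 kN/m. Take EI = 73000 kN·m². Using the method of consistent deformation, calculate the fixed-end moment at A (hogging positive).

Remove the prop at B; the released (primary) structure is a cantilever built in at A.
Deflection at B on the released cantilever, summing each load's contribution:
  point load 30.5 at a = 1.4: Pa²(3L − a)/(6EI) = 90.67/EI
  point load 134 at a = 1.31: Pa²(3L − a)/(6EI) = 352.2/EI
  δ_0 = 442.9/EI
Flexibility coefficient — unit upward force at B: δ_{BB} = L³/(3EI) = 14.29/EI.
With EI = 73000 kN·m²: δ_0 = 0.006067 m and δ_{BB} = 0.000196 m/kN.
Compatibility — the spring shortens by R_B/k under the reaction it provides: δ_0 − R_B·δ_{BB} = R_B/k. With 1/k = 0.0002 m/kN, R_B = δ_0 / (δ_{BB} + 1/k) = 0.006067 / (0.000196 + 0.0002) = 15.33 kN.
Moment equilibrium about A: M_A = Σ(load moments about A) − R_B·L = 218.2 − 15.33×3.5 = 164.6 kN·m.

M_A = 164.6 kN·m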